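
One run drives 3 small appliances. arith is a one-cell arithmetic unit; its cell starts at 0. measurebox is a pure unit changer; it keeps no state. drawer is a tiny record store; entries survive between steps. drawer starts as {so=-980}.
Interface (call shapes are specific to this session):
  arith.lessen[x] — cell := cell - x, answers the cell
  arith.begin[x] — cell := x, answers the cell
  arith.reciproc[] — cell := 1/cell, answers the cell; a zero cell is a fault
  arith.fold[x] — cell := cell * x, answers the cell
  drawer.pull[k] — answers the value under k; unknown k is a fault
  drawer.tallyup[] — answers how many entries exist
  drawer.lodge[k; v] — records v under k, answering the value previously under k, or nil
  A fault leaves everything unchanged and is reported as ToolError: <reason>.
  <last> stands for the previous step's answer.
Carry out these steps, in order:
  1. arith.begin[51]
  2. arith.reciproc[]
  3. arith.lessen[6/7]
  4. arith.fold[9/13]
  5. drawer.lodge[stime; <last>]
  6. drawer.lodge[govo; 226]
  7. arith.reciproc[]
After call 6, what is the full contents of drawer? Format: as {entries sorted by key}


-> arith.begin(51)
<- 51
-> arith.reciproc()
<- 1/51
-> arith.lessen(6/7)
<- -299/357
-> arith.fold(9/13)
<- -69/119
-> drawer.lodge(stime, <last>)
<- nil
-> drawer.lodge(govo, 226)
<- nil
-> arith.reciproc()
<- -119/69

Answer: {govo=226, so=-980, stime=-69/119}


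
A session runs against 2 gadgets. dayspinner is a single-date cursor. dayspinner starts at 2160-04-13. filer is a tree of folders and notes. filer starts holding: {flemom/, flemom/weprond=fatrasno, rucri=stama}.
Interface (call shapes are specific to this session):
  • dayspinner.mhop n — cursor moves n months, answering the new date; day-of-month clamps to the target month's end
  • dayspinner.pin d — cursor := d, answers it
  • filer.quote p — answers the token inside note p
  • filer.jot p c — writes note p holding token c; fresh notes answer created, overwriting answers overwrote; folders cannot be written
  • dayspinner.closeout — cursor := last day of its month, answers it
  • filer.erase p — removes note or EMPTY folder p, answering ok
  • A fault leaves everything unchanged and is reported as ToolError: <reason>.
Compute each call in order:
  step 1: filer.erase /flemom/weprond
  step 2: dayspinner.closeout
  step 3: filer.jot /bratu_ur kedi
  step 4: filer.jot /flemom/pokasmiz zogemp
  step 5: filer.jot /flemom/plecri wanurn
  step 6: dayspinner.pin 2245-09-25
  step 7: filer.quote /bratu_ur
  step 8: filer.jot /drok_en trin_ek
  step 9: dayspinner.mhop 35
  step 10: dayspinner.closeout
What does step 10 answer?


Answer: 2248-08-31

Derivation:
;; erase(/flemom/weprond) => ok
;; closeout() => 2160-04-30
;; jot(/bratu_ur, kedi) => created
;; jot(/flemom/pokasmiz, zogemp) => created
;; jot(/flemom/plecri, wanurn) => created
;; pin(2245-09-25) => 2245-09-25
;; quote(/bratu_ur) => kedi
;; jot(/drok_en, trin_ek) => created
;; mhop(35) => 2248-08-25
;; closeout() => 2248-08-31


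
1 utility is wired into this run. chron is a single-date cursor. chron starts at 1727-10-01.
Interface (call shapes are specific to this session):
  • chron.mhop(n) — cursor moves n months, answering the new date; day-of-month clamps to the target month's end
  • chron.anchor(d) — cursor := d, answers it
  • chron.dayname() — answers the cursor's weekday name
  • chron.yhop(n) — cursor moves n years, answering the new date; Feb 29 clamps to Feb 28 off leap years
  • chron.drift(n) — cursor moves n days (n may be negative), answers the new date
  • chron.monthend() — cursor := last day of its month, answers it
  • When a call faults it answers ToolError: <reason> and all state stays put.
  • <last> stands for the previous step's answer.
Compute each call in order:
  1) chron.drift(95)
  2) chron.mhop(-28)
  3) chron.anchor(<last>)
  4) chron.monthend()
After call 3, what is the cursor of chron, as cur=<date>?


·→ chron.drift(n: 95)
·← 1728-01-04
·→ chron.mhop(n: -28)
·← 1725-09-04
·→ chron.anchor(d: <last>)
·← 1725-09-04
·→ chron.monthend()
·← 1725-09-30

Answer: cur=1725-09-04


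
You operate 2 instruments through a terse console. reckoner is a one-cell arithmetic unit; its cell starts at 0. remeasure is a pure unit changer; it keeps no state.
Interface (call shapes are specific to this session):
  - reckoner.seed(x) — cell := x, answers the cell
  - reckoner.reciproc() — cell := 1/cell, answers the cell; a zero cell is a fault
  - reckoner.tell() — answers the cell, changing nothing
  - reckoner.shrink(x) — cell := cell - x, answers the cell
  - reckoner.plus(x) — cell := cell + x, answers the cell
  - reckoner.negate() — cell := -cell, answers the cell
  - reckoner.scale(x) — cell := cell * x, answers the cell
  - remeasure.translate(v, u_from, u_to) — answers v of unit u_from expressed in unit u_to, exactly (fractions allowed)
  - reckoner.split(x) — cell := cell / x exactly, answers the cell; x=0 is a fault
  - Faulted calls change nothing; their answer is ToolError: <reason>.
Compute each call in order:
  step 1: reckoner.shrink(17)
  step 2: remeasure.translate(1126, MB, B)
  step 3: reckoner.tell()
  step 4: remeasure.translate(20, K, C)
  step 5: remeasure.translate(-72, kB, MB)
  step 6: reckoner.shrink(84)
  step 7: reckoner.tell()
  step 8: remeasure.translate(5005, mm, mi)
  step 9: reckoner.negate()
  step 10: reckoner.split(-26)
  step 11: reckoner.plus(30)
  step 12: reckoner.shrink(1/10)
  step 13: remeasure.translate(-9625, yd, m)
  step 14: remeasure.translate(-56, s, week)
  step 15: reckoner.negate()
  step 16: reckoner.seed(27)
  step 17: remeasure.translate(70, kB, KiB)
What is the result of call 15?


Act: shrink[x='17']
Obs: -17
Act: translate[v='1126'; u_from='MB'; u_to='B']
Obs: 1126000000
Act: tell[]
Obs: -17
Act: translate[v='20'; u_from='K'; u_to='C']
Obs: -5063/20
Act: translate[v='-72'; u_from='kB'; u_to='MB']
Obs: -9/125
Act: shrink[x='84']
Obs: -101
Act: tell[]
Obs: -101
Act: translate[v='5005'; u_from='mm'; u_to='mi']
Obs: 455/146304
Act: negate[]
Obs: 101
Act: split[x='-26']
Obs: -101/26
Act: plus[x='30']
Obs: 679/26
Act: shrink[x='1/10']
Obs: 1691/65
Act: translate[v='-9625'; u_from='yd'; u_to='m']
Obs: -88011/10
Act: translate[v='-56'; u_from='s'; u_to='week']
Obs: -1/10800
Act: negate[]
Obs: -1691/65
Act: seed[x='27']
Obs: 27
Act: translate[v='70'; u_from='kB'; u_to='KiB']
Obs: 4375/64

Answer: -1691/65


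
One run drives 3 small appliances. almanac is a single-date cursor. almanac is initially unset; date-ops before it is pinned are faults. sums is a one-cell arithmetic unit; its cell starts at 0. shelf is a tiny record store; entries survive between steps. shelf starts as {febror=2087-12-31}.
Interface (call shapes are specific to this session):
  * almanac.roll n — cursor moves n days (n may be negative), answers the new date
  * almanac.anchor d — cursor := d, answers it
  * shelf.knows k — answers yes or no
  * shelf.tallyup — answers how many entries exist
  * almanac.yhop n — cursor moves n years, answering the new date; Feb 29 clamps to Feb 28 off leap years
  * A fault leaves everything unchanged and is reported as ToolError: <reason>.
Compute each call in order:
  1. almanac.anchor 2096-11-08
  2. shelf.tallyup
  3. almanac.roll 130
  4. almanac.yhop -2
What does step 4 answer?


Answer: 2095-03-18

Derivation:
-- almanac.anchor(d: 2096-11-08) : 2096-11-08
-- shelf.tallyup() : 1
-- almanac.roll(n: 130) : 2097-03-18
-- almanac.yhop(n: -2) : 2095-03-18


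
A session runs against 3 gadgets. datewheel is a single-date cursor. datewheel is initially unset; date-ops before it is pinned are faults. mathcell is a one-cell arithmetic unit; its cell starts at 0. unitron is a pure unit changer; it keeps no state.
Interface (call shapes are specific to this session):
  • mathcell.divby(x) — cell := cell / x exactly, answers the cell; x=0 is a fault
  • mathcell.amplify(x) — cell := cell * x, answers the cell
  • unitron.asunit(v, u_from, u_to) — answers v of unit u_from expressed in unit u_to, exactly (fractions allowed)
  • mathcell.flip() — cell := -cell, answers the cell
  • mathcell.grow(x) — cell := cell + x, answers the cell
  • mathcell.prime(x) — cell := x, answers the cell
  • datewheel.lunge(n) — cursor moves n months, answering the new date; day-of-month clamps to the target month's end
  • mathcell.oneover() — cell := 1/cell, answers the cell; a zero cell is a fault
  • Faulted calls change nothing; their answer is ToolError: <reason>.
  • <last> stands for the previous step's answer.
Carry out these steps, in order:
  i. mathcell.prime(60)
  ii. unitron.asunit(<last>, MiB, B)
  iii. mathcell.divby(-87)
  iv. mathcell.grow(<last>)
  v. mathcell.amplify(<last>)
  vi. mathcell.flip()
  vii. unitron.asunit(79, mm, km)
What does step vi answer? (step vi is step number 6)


Act: mathcell.prime[x: 60]
Obs: 60
Act: unitron.asunit[v: <last>; u_from: MiB; u_to: B]
Obs: 62914560
Act: mathcell.divby[x: -87]
Obs: -20/29
Act: mathcell.grow[x: <last>]
Obs: -40/29
Act: mathcell.amplify[x: <last>]
Obs: 1600/841
Act: mathcell.flip[]
Obs: -1600/841
Act: unitron.asunit[v: 79; u_from: mm; u_to: km]
Obs: 79/1000000

Answer: -1600/841


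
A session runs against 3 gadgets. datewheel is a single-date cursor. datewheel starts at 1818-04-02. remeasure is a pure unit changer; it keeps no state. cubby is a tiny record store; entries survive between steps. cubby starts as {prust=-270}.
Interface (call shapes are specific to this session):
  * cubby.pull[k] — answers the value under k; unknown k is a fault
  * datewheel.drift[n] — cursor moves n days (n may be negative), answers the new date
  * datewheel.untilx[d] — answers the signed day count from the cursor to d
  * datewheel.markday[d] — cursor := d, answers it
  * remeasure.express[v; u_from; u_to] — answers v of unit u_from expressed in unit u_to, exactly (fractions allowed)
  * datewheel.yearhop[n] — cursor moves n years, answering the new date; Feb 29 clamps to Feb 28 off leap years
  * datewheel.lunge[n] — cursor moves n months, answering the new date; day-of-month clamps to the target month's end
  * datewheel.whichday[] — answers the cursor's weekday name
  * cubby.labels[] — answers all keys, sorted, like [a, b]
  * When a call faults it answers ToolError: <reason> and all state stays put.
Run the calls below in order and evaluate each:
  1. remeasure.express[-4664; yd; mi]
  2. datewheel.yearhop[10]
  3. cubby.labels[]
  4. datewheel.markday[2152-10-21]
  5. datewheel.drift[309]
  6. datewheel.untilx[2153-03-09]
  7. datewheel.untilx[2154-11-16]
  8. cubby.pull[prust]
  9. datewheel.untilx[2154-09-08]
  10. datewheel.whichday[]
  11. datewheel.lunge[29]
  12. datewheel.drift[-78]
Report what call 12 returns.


Using remeasure.express on v: -4664, u_from: yd, u_to: mi, — result: -53/20.
Invoking datewheel.yearhop on n: 10, — result: 1828-04-02.
I call cubby.labels, → [prust].
Calling datewheel.markday on d: 2152-10-21, giving 2152-10-21.
Then datewheel.drift on n: 309, which returns 2153-08-26.
Now I run datewheel.untilx on d: 2153-03-09, and observe -170.
Invoking datewheel.untilx on d: 2154-11-16, yielding 447.
Using cubby.pull on k: prust, and observe -270.
I try datewheel.untilx on d: 2154-09-08, giving 378.
Now I run datewheel.whichday: Sunday.
I use datewheel.lunge on n: 29, and get 2156-01-26.
I use datewheel.drift on n: -78: 2155-11-09.

Answer: 2155-11-09


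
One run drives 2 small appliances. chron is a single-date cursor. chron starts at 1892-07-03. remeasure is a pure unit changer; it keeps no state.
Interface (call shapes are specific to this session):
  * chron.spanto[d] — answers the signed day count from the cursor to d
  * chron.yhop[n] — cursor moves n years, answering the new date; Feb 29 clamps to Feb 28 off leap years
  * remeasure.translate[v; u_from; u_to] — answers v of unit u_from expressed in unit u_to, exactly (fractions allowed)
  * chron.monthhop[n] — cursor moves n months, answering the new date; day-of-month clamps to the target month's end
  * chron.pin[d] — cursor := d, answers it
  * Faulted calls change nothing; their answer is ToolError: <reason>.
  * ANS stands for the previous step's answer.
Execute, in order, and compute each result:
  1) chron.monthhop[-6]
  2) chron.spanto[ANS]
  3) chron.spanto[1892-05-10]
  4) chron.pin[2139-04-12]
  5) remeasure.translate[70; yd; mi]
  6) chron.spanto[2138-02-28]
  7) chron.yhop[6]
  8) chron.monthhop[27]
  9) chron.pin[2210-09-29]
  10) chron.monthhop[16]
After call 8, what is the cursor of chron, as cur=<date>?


Invoking monthhop(-6), giving 1892-01-03.
Now I run spanto(ANS), yielding 0.
I call spanto(1892-05-10), which returns 128.
I use pin(2139-04-12), — result: 2139-04-12.
I call translate(70, yd, mi), → 7/176.
Calling spanto(2138-02-28), → -408.
I call yhop(6), which returns 2145-04-12.
I try monthhop(27), giving 2147-07-12.
Now I run pin(2210-09-29), and see 2210-09-29.
I use monthhop(16), — result: 2212-01-29.

Answer: cur=2147-07-12


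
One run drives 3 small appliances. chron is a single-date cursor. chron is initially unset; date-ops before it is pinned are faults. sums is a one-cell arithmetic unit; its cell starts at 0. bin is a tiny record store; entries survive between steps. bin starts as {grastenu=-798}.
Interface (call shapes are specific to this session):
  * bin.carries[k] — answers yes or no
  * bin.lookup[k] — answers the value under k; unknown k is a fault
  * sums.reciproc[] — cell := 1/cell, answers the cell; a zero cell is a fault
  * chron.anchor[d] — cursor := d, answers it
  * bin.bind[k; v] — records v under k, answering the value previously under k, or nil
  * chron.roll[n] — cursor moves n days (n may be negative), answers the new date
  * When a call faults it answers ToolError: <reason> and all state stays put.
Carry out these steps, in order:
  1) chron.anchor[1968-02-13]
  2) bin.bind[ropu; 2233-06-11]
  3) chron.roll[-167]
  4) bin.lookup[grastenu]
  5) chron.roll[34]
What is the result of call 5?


Act: anchor[d=1968-02-13]
Obs: 1968-02-13
Act: bind[k=ropu; v=2233-06-11]
Obs: nil
Act: roll[n=-167]
Obs: 1967-08-30
Act: lookup[k=grastenu]
Obs: -798
Act: roll[n=34]
Obs: 1967-10-03

Answer: 1967-10-03


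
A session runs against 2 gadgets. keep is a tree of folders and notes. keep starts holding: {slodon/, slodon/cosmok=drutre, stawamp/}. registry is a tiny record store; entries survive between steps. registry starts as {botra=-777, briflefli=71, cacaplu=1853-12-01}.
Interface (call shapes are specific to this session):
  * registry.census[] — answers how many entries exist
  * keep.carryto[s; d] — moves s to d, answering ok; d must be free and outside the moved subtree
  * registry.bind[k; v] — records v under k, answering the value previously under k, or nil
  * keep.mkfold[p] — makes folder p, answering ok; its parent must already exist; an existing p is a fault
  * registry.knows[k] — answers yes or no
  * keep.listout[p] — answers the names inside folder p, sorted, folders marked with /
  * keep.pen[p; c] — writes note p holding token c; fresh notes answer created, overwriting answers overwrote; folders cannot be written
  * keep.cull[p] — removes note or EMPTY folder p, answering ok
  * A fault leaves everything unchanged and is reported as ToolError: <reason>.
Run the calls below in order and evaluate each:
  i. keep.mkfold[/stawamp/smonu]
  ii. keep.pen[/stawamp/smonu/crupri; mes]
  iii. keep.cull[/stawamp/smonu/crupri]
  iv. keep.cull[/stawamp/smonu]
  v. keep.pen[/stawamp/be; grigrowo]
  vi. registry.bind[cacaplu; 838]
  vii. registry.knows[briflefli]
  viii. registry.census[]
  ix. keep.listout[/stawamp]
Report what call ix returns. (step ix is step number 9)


-> keep.mkfold(p=/stawamp/smonu)
<- ok
-> keep.pen(p=/stawamp/smonu/crupri, c=mes)
<- created
-> keep.cull(p=/stawamp/smonu/crupri)
<- ok
-> keep.cull(p=/stawamp/smonu)
<- ok
-> keep.pen(p=/stawamp/be, c=grigrowo)
<- created
-> registry.bind(k=cacaplu, v=838)
<- 1853-12-01
-> registry.knows(k=briflefli)
<- yes
-> registry.census()
<- 3
-> keep.listout(p=/stawamp)
<- [be]

Answer: [be]


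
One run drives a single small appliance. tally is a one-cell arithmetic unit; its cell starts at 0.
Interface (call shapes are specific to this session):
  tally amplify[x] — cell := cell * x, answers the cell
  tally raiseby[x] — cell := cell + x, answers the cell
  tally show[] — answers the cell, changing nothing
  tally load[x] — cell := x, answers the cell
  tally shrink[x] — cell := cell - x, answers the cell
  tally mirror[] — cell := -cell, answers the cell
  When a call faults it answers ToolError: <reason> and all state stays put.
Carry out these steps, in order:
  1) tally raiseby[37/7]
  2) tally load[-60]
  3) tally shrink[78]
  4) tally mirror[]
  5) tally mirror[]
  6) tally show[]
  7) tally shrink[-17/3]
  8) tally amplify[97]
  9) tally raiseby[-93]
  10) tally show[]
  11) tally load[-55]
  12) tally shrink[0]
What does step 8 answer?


Answer: -38509/3

Derivation:
>> tally raiseby(37/7)
<< 37/7
>> tally load(-60)
<< -60
>> tally shrink(78)
<< -138
>> tally mirror()
<< 138
>> tally mirror()
<< -138
>> tally show()
<< -138
>> tally shrink(-17/3)
<< -397/3
>> tally amplify(97)
<< -38509/3
>> tally raiseby(-93)
<< -38788/3
>> tally show()
<< -38788/3
>> tally load(-55)
<< -55
>> tally shrink(0)
<< -55


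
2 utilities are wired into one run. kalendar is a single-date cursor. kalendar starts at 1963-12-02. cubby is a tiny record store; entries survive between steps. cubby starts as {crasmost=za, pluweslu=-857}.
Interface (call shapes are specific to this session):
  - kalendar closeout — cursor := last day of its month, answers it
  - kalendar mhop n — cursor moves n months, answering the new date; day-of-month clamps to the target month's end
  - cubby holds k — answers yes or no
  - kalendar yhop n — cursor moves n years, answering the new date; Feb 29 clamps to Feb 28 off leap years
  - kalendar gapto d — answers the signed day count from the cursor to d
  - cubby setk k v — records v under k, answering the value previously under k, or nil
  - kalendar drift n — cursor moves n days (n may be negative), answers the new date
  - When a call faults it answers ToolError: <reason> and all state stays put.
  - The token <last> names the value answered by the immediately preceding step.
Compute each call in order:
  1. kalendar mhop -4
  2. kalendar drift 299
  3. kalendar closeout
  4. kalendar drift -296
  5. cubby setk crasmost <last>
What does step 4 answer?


-- 1. kalendar mhop(n='-4') == 1963-08-02
-- 2. kalendar drift(n='299') == 1964-05-27
-- 3. kalendar closeout() == 1964-05-31
-- 4. kalendar drift(n='-296') == 1963-08-09
-- 5. cubby setk(k='crasmost', v='<last>') == za

Answer: 1963-08-09


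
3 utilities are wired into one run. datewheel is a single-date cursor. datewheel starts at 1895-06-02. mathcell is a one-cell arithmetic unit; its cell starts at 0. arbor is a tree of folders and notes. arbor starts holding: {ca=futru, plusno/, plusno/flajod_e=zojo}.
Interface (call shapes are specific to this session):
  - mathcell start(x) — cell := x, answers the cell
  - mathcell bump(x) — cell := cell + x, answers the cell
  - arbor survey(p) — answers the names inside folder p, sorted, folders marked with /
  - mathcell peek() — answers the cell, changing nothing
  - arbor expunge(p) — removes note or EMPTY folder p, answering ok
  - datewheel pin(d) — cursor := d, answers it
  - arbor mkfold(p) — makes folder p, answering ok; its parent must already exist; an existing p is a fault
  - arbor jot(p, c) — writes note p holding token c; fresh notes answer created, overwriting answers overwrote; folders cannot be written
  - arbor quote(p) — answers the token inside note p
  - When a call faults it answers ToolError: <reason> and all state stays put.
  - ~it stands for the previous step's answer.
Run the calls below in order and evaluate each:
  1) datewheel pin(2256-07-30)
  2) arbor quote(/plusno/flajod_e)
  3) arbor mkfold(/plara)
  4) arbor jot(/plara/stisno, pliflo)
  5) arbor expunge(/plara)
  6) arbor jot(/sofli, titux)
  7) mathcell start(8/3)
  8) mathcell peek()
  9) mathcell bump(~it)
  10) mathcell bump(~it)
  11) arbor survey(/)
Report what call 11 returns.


Answer: [ca, plara/, plusno/, sofli]

Derivation:
Using datewheel pin on d='2256-07-30', giving 2256-07-30.
I run arbor quote on p='/plusno/flajod_e', — result: zojo.
I use arbor mkfold on p='/plara', — result: ok.
I call arbor jot on p='/plara/stisno', c='pliflo', — result: created.
I call arbor expunge on p='/plara', yielding ToolError: not empty.
Now I run arbor jot on p='/sofli', c='titux', and get created.
Then mathcell start on x='8/3', giving 8/3.
Using mathcell peek, and see 8/3.
I try mathcell bump on x='~it', giving 16/3.
Next I call mathcell bump on x='~it', which returns 32/3.
I run arbor survey on p='/', and observe [ca, plara/, plusno/, sofli].


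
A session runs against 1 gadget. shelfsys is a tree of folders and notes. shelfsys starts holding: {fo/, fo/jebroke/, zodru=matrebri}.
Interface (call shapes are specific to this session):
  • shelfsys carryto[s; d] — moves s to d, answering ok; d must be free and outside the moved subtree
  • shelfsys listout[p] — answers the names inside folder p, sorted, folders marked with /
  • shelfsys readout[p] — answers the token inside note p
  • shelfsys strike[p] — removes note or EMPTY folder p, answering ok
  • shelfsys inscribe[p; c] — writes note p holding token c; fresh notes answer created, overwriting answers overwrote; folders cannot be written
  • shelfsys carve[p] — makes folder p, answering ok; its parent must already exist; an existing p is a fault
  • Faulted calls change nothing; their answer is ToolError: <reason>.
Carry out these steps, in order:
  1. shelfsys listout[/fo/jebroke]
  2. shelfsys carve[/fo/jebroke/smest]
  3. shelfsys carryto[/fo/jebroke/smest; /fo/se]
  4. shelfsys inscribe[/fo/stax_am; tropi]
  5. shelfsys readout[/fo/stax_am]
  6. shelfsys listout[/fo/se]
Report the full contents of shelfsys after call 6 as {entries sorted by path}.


I use shelfsys listout(/fo/jebroke), and observe [].
I use shelfsys carve(/fo/jebroke/smest), and observe ok.
I call shelfsys carryto(/fo/jebroke/smest, /fo/se), and get ok.
Invoking shelfsys inscribe(/fo/stax_am, tropi), and observe created.
Calling shelfsys readout(/fo/stax_am), and get tropi.
I run shelfsys listout(/fo/se), giving [].

Answer: {fo/, fo/jebroke/, fo/se/, fo/stax_am=tropi, zodru=matrebri}


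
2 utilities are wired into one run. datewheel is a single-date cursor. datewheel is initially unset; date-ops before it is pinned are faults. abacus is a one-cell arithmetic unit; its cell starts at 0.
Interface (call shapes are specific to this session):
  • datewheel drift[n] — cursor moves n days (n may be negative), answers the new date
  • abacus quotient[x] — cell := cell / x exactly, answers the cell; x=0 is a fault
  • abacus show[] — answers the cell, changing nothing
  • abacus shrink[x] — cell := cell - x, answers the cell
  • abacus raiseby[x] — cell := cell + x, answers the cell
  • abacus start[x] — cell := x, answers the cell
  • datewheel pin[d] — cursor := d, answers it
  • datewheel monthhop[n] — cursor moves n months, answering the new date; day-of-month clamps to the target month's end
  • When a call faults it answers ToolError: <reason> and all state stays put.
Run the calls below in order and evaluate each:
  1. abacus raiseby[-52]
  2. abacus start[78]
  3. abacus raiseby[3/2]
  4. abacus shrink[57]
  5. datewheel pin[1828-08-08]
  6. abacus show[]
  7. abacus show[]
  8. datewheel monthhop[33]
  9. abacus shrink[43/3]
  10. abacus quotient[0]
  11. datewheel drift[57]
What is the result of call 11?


Answer: 1831-07-04

Derivation:
-- 1. abacus raiseby(-52) : -52
-- 2. abacus start(78) : 78
-- 3. abacus raiseby(3/2) : 159/2
-- 4. abacus shrink(57) : 45/2
-- 5. datewheel pin(1828-08-08) : 1828-08-08
-- 6. abacus show() : 45/2
-- 7. abacus show() : 45/2
-- 8. datewheel monthhop(33) : 1831-05-08
-- 9. abacus shrink(43/3) : 49/6
-- 10. abacus quotient(0) : ToolError: division by zero
-- 11. datewheel drift(57) : 1831-07-04


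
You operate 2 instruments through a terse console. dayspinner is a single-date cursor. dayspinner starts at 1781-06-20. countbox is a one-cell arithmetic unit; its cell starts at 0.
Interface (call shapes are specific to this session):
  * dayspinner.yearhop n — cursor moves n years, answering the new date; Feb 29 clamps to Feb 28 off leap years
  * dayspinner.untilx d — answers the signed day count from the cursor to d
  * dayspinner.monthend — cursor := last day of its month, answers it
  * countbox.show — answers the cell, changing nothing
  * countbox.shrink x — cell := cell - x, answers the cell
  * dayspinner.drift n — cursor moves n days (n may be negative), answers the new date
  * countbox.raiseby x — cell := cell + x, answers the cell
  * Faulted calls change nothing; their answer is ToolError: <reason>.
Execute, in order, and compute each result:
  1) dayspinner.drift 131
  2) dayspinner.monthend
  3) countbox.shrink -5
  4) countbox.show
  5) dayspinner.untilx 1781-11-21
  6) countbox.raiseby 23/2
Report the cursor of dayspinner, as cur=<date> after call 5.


Answer: cur=1781-10-31

Derivation:
==> dayspinner.drift(131)
<== 1781-10-29
==> dayspinner.monthend()
<== 1781-10-31
==> countbox.shrink(-5)
<== 5
==> countbox.show()
<== 5
==> dayspinner.untilx(1781-11-21)
<== 21
==> countbox.raiseby(23/2)
<== 33/2


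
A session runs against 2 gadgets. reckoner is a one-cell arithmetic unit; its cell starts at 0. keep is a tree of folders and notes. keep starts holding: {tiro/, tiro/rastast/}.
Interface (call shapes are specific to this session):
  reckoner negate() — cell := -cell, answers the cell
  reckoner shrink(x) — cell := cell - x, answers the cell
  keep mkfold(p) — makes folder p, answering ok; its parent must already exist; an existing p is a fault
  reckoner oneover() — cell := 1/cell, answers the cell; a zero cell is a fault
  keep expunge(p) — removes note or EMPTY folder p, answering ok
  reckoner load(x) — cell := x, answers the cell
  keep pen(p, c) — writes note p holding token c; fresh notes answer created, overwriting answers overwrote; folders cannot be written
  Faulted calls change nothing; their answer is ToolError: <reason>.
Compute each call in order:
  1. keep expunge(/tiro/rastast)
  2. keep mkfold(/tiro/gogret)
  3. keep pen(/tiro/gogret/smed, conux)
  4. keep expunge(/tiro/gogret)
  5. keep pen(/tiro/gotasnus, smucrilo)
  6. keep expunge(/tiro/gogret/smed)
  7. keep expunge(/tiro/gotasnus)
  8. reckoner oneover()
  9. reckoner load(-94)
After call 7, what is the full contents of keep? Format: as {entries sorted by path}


Answer: {tiro/, tiro/gogret/}

Derivation:
→ keep expunge(p=/tiro/rastast)
← ok
→ keep mkfold(p=/tiro/gogret)
← ok
→ keep pen(p=/tiro/gogret/smed, c=conux)
← created
→ keep expunge(p=/tiro/gogret)
← ToolError: not empty
→ keep pen(p=/tiro/gotasnus, c=smucrilo)
← created
→ keep expunge(p=/tiro/gogret/smed)
← ok
→ keep expunge(p=/tiro/gotasnus)
← ok
→ reckoner oneover()
← ToolError: reciprocal of zero
→ reckoner load(x=-94)
← -94


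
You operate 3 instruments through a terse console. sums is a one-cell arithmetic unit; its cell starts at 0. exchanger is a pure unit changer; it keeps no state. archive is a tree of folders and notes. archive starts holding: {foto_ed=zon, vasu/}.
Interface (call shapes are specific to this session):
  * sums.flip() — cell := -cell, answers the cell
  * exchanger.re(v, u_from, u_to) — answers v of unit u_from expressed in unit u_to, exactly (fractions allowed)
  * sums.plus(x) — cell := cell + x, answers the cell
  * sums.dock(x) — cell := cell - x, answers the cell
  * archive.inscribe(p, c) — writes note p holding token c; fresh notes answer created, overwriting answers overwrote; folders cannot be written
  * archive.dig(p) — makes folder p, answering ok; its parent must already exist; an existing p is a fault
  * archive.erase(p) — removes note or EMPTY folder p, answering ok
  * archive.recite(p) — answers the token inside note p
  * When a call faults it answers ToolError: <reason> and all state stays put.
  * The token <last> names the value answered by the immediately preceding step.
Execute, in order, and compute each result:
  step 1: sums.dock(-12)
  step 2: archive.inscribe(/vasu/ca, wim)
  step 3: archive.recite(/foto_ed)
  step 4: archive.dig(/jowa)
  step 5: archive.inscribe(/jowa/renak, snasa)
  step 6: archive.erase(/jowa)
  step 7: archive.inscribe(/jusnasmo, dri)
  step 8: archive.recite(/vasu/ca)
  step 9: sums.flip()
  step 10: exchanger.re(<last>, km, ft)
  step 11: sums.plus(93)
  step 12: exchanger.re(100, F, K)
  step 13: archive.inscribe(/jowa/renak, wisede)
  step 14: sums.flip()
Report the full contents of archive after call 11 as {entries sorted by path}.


Answer: {foto_ed=zon, jowa/, jowa/renak=snasa, jusnasmo=dri, vasu/, vasu/ca=wim}

Derivation:
> sums.dock x=-12
:: 12
> archive.inscribe p=/vasu/ca c=wim
:: created
> archive.recite p=/foto_ed
:: zon
> archive.dig p=/jowa
:: ok
> archive.inscribe p=/jowa/renak c=snasa
:: created
> archive.erase p=/jowa
:: ToolError: not empty
> archive.inscribe p=/jusnasmo c=dri
:: created
> archive.recite p=/vasu/ca
:: wim
> sums.flip
:: -12
> exchanger.re v=<last> u_from=km u_to=ft
:: -5000000/127
> sums.plus x=93
:: 81
> exchanger.re v=100 u_from=F u_to=K
:: 55967/180
> archive.inscribe p=/jowa/renak c=wisede
:: overwrote
> sums.flip
:: -81


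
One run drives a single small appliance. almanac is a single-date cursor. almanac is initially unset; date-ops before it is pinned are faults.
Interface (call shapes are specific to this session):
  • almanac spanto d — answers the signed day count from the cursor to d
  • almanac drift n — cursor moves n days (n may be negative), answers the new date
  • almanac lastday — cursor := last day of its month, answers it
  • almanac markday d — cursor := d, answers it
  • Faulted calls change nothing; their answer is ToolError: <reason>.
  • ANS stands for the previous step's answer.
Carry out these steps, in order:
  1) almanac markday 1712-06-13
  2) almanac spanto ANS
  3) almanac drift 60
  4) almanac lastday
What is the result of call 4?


Calling almanac markday(d→1712-06-13): 1712-06-13.
Now I run almanac spanto(d→ANS), giving 0.
I invoke almanac drift(n→60), and see 1712-08-12.
Then almanac lastday, which returns 1712-08-31.

Answer: 1712-08-31


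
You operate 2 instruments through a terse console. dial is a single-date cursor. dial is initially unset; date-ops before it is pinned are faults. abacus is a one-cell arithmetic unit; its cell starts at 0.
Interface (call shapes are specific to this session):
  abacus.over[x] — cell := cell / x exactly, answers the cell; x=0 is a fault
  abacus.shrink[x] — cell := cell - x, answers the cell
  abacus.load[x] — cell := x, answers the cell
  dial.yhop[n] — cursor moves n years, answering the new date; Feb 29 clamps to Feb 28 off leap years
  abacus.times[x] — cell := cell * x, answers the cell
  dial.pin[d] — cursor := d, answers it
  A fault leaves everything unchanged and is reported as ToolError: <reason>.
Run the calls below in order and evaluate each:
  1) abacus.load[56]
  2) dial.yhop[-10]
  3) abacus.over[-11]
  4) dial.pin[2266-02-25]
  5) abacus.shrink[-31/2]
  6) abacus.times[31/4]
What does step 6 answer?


Answer: 7099/88

Derivation:
Do: load[x='56']
See: 56
Do: yhop[n='-10']
See: ToolError: no date set
Do: over[x='-11']
See: -56/11
Do: pin[d='2266-02-25']
See: 2266-02-25
Do: shrink[x='-31/2']
See: 229/22
Do: times[x='31/4']
See: 7099/88


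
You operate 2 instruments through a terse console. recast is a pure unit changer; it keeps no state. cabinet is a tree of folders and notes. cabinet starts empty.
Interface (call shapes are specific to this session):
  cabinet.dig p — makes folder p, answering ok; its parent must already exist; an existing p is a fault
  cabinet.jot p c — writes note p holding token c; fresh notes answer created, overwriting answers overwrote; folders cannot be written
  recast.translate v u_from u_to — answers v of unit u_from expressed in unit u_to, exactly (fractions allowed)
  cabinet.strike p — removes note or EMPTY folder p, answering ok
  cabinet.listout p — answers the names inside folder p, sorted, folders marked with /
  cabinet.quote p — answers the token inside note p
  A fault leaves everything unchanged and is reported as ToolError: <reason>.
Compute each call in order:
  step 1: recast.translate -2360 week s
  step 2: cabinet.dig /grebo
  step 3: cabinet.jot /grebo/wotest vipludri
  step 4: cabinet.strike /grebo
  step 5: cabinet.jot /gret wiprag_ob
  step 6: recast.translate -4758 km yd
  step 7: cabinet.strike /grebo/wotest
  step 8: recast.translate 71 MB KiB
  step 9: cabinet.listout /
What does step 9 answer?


-- recast.translate(v=-2360, u_from=week, u_to=s) : -1427328000
-- cabinet.dig(p=/grebo) : ok
-- cabinet.jot(p=/grebo/wotest, c=vipludri) : created
-- cabinet.strike(p=/grebo) : ToolError: not empty
-- cabinet.jot(p=/gret, c=wiprag_ob) : created
-- recast.translate(v=-4758, u_from=km, u_to=yd) : -1982500000/381
-- cabinet.strike(p=/grebo/wotest) : ok
-- recast.translate(v=71, u_from=MB, u_to=KiB) : 1109375/16
-- cabinet.listout(p=/) : [grebo/, gret]

Answer: [grebo/, gret]


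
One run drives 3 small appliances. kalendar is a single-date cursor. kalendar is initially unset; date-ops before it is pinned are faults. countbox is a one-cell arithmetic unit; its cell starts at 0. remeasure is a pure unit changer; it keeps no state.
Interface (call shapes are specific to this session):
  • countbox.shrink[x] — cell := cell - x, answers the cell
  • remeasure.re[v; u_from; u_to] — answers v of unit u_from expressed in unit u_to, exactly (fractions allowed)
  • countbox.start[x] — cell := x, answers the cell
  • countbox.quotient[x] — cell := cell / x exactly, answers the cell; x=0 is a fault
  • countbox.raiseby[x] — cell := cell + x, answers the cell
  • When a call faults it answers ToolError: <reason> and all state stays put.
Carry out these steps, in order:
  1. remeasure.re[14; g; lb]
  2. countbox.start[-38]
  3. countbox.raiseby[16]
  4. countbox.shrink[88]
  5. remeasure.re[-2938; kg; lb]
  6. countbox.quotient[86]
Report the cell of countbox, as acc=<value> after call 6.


Answer: acc=-55/43

Derivation:
→ remeasure.re(v: 14, u_from: g, u_to: lb)
← 200000/6479891
→ countbox.start(x: -38)
← -38
→ countbox.raiseby(x: 16)
← -22
→ countbox.shrink(x: 88)
← -110
→ remeasure.re(v: -2938, u_from: kg, u_to: lb)
← -293800000000/45359237
→ countbox.quotient(x: 86)
← -55/43


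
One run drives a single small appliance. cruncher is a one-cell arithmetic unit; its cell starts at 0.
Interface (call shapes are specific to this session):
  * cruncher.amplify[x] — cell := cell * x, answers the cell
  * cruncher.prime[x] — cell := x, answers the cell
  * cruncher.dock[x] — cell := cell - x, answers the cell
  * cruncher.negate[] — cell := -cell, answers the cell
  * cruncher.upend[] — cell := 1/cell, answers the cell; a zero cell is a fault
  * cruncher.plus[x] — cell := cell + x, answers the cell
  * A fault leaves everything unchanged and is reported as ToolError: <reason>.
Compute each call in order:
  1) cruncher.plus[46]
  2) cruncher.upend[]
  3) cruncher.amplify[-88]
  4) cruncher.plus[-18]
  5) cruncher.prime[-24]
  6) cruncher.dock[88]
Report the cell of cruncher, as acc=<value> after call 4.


==> cruncher.plus(x: 46)
<== 46
==> cruncher.upend()
<== 1/46
==> cruncher.amplify(x: -88)
<== -44/23
==> cruncher.plus(x: -18)
<== -458/23
==> cruncher.prime(x: -24)
<== -24
==> cruncher.dock(x: 88)
<== -112

Answer: acc=-458/23


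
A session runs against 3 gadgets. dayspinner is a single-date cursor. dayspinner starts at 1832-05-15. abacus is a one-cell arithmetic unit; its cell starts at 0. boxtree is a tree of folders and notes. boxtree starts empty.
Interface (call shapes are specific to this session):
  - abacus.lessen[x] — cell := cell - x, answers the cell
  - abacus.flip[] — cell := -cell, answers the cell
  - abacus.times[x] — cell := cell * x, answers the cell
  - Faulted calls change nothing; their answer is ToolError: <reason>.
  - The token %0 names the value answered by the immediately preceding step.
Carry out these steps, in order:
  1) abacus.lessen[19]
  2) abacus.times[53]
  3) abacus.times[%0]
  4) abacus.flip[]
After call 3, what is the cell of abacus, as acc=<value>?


Answer: acc=1014049

Derivation:
Next I call lessen on x=19, yielding -19.
I use times on x=53, → -1007.
I run times on x=%0: 1014049.
Next I call flip(), which returns -1014049.


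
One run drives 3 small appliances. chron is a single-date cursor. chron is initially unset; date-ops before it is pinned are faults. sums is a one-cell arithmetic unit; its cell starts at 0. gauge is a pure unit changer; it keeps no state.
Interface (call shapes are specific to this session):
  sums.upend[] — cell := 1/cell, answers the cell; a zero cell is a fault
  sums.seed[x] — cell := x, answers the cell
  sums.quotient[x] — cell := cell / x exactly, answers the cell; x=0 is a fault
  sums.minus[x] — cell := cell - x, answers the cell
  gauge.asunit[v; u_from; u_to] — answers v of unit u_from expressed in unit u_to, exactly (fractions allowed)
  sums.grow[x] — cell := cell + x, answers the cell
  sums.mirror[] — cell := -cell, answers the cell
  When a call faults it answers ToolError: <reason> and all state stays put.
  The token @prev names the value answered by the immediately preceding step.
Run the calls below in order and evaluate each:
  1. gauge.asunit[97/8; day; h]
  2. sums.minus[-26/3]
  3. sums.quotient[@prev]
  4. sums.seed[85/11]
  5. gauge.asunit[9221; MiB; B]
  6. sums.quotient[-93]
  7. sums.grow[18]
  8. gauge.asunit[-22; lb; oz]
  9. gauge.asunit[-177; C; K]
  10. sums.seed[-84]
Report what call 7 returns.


Answer: 18329/1023

Derivation:
Using asunit passing 97/8, day, h, — result: 291.
Then minus passing -26/3, — result: 26/3.
I call quotient passing @prev, and see 1.
Then seed passing 85/11, yielding 85/11.
Invoking asunit passing 9221, MiB, B: 9668919296.
I invoke quotient passing -93, and see -85/1023.
Then grow passing 18, giving 18329/1023.
I use asunit passing -22, lb, oz, yielding -352.
Next I call asunit passing -177, C, K, giving 1923/20.
I call seed passing -84, and observe -84.


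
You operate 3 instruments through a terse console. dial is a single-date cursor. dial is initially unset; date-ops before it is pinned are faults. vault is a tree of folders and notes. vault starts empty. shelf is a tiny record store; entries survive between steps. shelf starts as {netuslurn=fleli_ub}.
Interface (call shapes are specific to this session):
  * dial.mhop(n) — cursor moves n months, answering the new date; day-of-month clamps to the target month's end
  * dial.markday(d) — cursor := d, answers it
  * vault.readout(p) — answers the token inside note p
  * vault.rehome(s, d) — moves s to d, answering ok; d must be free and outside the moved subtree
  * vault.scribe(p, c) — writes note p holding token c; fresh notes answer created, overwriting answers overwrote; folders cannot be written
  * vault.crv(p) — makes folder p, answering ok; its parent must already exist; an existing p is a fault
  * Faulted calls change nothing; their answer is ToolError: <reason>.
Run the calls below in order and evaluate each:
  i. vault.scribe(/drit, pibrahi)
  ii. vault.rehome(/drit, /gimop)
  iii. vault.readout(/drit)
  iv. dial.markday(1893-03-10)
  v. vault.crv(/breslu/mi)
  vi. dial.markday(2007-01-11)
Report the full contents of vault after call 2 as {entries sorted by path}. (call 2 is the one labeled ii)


[in] vault.scribe /drit pibrahi
  created
[in] vault.rehome /drit /gimop
  ok
[in] vault.readout /drit
  ToolError: not found
[in] dial.markday 1893-03-10
  1893-03-10
[in] vault.crv /breslu/mi
  ToolError: no parent
[in] dial.markday 2007-01-11
  2007-01-11

Answer: {gimop=pibrahi}
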